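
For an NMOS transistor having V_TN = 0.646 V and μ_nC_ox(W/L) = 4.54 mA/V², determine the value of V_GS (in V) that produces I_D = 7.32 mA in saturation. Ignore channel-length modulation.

In saturation I_D = ½ k_n (V_GS − V_TN)², so V_GS − V_TN = √(2 I_D / k_n) = √(2 × 7.32 / 4.54) = 1.8 V.
V_GS = 0.646 + 1.8 = 2.44 V.

V_GS = 2.44 V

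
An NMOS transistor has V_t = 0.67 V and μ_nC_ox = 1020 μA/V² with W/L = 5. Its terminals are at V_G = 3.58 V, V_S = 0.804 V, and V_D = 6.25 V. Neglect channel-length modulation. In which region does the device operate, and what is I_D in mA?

Saturation; I_D = 11.3 mA

V_GS = V_G − V_S = 3.58 − 0.804 = 2.78 V; V_DS = V_D − V_S = 6.25 − 0.804 = 5.45 V.
k_n = μ_nC_ox · (W/L) = 5.1 mA/V².
V_ov = V_GS − V_t = 2.78 − 0.67 = 2.11 V.
Since V_DS = 5.45 V ≥ V_ov = 2.11 V, the device is in saturation.
I_D = ½ k_n V_ov² = 0.5 × 5.1 × 2.11² = 11.3 mA.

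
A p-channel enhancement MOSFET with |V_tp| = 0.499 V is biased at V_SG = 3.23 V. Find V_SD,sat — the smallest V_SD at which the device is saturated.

The boundary between triode and saturation is V_SD = V_SG − |V_tp| = V_ov.
V_ov = 3.23 − 0.499 = 2.73 V.

V_SD,sat = 2.73 V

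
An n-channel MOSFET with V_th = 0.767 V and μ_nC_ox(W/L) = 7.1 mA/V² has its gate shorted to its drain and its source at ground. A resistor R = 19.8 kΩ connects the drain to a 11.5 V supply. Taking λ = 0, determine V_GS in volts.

With gate tied to drain, V_GS = V_DS ≥ V_GS − V_th, so the device is in saturation.
KCL at the drain: ½ k_n (V_GS − V_th)² = (V_DD − V_GS)/R.
Let x = V_GS − 0.767. Then 70.3 x² + x − 10.73 = 0, giving x = 0.384 V (positive root), so V_GS = 1.15 V.
I_D = (V_DD − V_GS)/R = (11.5 − 1.15) / 19.8 = 0.523 mA.

V_GS = 1.15 V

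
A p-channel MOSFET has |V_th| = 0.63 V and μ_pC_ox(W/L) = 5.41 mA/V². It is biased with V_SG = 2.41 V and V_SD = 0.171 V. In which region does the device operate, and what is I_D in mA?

V_ov = V_SG − |V_th| = 2.41 − 0.63 = 1.78 V.
Since V_SD = 0.171 V < V_ov = 1.78 V, the device is in the triode region.
I_D = k_p [V_ov · V_SD − ½ V_SD²] = 5.41 × [1.78 × 0.171 − 0.5 × 0.171²] = 1.57 mA.

Triode; I_D = 1.57 mA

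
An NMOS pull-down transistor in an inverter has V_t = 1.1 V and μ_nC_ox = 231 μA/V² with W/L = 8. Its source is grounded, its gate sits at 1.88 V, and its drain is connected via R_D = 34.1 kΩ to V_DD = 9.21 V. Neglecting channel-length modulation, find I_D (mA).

I_D = 0.264 mA

V_GS = V_G = 1.88 V, so V_ov = 1.88 − 1.1 = 0.78 V.
k_n = μ_nC_ox · (W/L) = 1.848 mA/V².
Assume saturation: I_D = ½ k_n V_ov² = 0.5 × 1.848 × 0.78² = 0.562 mA, giving V_DS = V_DD − I_D R_D = 9.21 − 0.562 × 34.1 = -9.96 V.
But -9.96 V < V_ov = 0.78 V, so the device is actually in triode.
In triode I_D = k_n[V_ov V_DS − ½ V_DS²] and I_D = (V_DD − V_DS)/R_D. Equating: 31.5 V_DS² − 50.15 V_DS + 9.21 = 0, giving V_DS = 0.212 V (the root below V_ov).
I_D = (9.21 − 0.212) / 34.1 = 0.264 mA.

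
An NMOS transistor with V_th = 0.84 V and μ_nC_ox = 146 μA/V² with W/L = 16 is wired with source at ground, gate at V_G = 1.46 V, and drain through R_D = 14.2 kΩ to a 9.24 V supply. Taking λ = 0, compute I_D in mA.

I_D = 0.449 mA

V_GS = V_G = 1.46 V, so V_ov = 1.46 − 0.84 = 0.62 V.
k_n = μ_nC_ox · (W/L) = 2.336 mA/V².
Assume saturation: I_D = ½ k_n V_ov² = 0.5 × 2.336 × 0.62² = 0.449 mA, giving V_DS = V_DD − I_D R_D = 9.24 − 0.449 × 14.2 = 2.86 V.
V_DS = 2.86 V ≥ V_ov = 0.62 V, confirming saturation.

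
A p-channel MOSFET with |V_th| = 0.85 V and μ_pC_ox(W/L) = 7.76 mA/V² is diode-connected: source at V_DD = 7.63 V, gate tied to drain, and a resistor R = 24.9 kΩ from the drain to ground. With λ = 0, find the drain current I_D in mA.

I_D = 0.262 mA

With gate tied to drain, V_SG = V_SD ≥ V_SG − |V_th|, so the device is in saturation.
KCL at the drain: ½ k_p (V_SG − |V_th|)² = (V_DD − V_SG)/R.
Let x = V_SG − 0.85. Then 96.6 x² + x − 6.78 = 0, giving x = 0.26 V (positive root), so V_SG = 1.11 V.
I_D = (V_DD − V_SG)/R = (7.63 − 1.11) / 24.9 = 0.262 mA.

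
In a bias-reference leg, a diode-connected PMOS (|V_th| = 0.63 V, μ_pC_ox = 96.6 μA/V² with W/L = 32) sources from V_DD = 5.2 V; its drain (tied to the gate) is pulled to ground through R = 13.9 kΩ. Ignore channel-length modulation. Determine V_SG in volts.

With gate tied to drain, V_SG = V_SD ≥ V_SG − |V_th|, so the device is in saturation.
k_p = μ_pC_ox · (W/L) = 3.091 mA/V².
KCL at the drain: ½ k_p (V_SG − |V_th|)² = (V_DD − V_SG)/R.
Let x = V_SG − 0.63. Then 21.5 x² + x − 4.57 = 0, giving x = 0.439 V (positive root), so V_SG = 1.07 V.
I_D = (V_DD − V_SG)/R = (5.2 − 1.07) / 13.9 = 0.297 mA.

V_SG = 1.07 V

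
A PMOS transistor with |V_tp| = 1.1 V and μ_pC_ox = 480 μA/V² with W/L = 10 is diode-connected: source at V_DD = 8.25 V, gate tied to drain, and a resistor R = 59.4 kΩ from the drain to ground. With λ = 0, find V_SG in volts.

With gate tied to drain, V_SG = V_SD ≥ V_SG − |V_tp|, so the device is in saturation.
k_p = μ_pC_ox · (W/L) = 4.8 mA/V².
KCL at the drain: ½ k_p (V_SG − |V_tp|)² = (V_DD − V_SG)/R.
Let x = V_SG − 1.1. Then 143 x² + x − 7.15 = 0, giving x = 0.22 V (positive root), so V_SG = 1.32 V.
I_D = (V_DD − V_SG)/R = (8.25 − 1.32) / 59.4 = 0.117 mA.

V_SG = 1.32 V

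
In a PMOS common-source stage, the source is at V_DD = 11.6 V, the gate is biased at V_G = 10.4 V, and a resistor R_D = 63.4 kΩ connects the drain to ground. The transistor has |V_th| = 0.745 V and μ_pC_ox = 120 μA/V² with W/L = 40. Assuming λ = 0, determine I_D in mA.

V_SG = V_DD − V_G = 11.6 − 10.4 = 1.2 V, so V_ov = 1.2 − 0.745 = 0.455 V.
k_p = μ_pC_ox · (W/L) = 4.8 mA/V².
Assume saturation: I_D = ½ k_p V_ov² = 0.5 × 4.8 × 0.455² = 0.497 mA, giving V_SD = V_DD − I_D R_D = 11.6 − 0.497 × 63.4 = -19.9 V.
But -19.9 V < V_ov = 0.455 V, so the device is actually in triode.
In triode I_D = k_p[V_ov V_SD − ½ V_SD²] and I_D = (V_DD − V_SD)/R_D. Equating: 152 V_SD² − 139.5 V_SD + 11.6 = 0, giving V_SD = 0.0925 V (the root below V_ov).
I_D = (11.6 − 0.0925) / 63.4 = 0.182 mA.

I_D = 0.182 mA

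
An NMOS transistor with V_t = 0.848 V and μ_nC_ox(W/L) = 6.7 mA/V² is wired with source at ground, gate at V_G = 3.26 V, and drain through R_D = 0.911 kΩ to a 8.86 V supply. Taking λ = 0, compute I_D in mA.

I_D = 9.02 mA

V_GS = V_G = 3.26 V, so V_ov = 3.26 − 0.848 = 2.41 V.
Assume saturation: I_D = ½ k_n V_ov² = 0.5 × 6.7 × 2.41² = 19.5 mA, giving V_DS = V_DD − I_D R_D = 8.86 − 19.5 × 0.911 = -8.89 V.
But -8.89 V < V_ov = 2.41 V, so the device is actually in triode.
In triode I_D = k_n[V_ov V_DS − ½ V_DS²] and I_D = (V_DD − V_DS)/R_D. Equating: 3.05 V_DS² − 15.72 V_DS + 8.86 = 0, giving V_DS = 0.644 V (the root below V_ov).
I_D = (8.86 − 0.644) / 0.911 = 9.02 mA.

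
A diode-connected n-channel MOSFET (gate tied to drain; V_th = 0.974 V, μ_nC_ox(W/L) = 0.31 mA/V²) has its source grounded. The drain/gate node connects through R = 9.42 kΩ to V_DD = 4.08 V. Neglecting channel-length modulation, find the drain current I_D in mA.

With gate tied to drain, V_GS = V_DS ≥ V_GS − V_th, so the device is in saturation.
KCL at the drain: ½ k_n (V_GS − V_th)² = (V_DD − V_GS)/R.
Let x = V_GS − 0.974. Then 1.46 x² + x − 3.106 = 0, giving x = 1.16 V (positive root), so V_GS = 2.13 V.
I_D = (V_DD − V_GS)/R = (4.08 − 2.13) / 9.42 = 0.207 mA.

I_D = 0.207 mA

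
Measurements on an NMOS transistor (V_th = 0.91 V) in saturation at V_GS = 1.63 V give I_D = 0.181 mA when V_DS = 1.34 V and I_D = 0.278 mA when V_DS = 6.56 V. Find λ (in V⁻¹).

With V_GS fixed, I_D ∝ (1 + λ V_DS) in saturation, so I_D2/I_D1 = (1 + λ V_DS2)/(1 + λ V_DS1).
0.278/0.181 = 1.536 = (1 + 6.56 λ)/(1 + 1.34 λ).
Solving: λ (I_D1 V_DS2 − I_D2 V_DS1) = I_D2 − I_D1, so λ = (0.278 − 0.181) / (0.181 × 6.56 − 0.278 × 1.34) = 0.097 / 0.815 = 0.119 V⁻¹.

λ = 0.119 V⁻¹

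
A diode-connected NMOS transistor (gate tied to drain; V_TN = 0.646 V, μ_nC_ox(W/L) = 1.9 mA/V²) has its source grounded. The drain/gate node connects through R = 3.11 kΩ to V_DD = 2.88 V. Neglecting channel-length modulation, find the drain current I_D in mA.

With gate tied to drain, V_GS = V_DS ≥ V_GS − V_TN, so the device is in saturation.
KCL at the drain: ½ k_n (V_GS − V_TN)² = (V_DD − V_GS)/R.
Let x = V_GS − 0.646. Then 2.95 x² + x − 2.234 = 0, giving x = 0.717 V (positive root), so V_GS = 1.36 V.
I_D = (V_DD − V_GS)/R = (2.88 − 1.36) / 3.11 = 0.488 mA.

I_D = 0.488 mA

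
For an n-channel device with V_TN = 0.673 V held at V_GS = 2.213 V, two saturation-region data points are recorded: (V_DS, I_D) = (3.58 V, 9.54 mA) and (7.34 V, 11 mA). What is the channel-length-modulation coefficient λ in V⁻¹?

With V_GS fixed, I_D ∝ (1 + λ V_DS) in saturation, so I_D2/I_D1 = (1 + λ V_DS2)/(1 + λ V_DS1).
11/9.54 = 1.153 = (1 + 7.34 λ)/(1 + 3.58 λ).
Solving: λ (I_D1 V_DS2 − I_D2 V_DS1) = I_D2 − I_D1, so λ = (11 − 9.54) / (9.54 × 7.34 − 11 × 3.58) = 1.46 / 30.6 = 0.0476 V⁻¹.

λ = 0.0476 V⁻¹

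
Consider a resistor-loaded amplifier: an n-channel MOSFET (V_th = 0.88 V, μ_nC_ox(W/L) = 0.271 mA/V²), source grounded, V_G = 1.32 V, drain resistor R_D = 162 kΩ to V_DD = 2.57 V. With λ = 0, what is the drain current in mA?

I_D = 0.0149 mA

V_GS = V_G = 1.32 V, so V_ov = 1.32 − 0.88 = 0.44 V.
Assume saturation: I_D = ½ k_n V_ov² = 0.5 × 0.271 × 0.44² = 0.0262 mA, giving V_DS = V_DD − I_D R_D = 2.57 − 0.0262 × 162 = -1.68 V.
But -1.68 V < V_ov = 0.44 V, so the device is actually in triode.
In triode I_D = k_n[V_ov V_DS − ½ V_DS²] and I_D = (V_DD − V_DS)/R_D. Equating: 22 V_DS² − 20.32 V_DS + 2.57 = 0, giving V_DS = 0.151 V (the root below V_ov).
I_D = (2.57 − 0.151) / 162 = 0.0149 mA.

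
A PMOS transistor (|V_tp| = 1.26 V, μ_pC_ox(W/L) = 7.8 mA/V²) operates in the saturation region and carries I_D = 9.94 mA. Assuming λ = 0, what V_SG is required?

V_SG = 2.86 V

In saturation I_D = ½ k_p (V_SG − |V_tp|)², so V_SG − |V_tp| = √(2 I_D / k_p) = √(2 × 9.94 / 7.8) = 1.6 V.
V_SG = 1.26 + 1.6 = 2.86 V.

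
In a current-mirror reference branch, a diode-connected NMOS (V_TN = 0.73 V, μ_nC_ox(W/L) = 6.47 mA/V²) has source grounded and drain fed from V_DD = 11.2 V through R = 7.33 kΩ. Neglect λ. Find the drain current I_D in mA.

With gate tied to drain, V_GS = V_DS ≥ V_GS − V_TN, so the device is in saturation.
KCL at the drain: ½ k_n (V_GS − V_TN)² = (V_DD − V_GS)/R.
Let x = V_GS − 0.73. Then 23.7 x² + x − 10.47 = 0, giving x = 0.644 V (positive root), so V_GS = 1.37 V.
I_D = (V_DD − V_GS)/R = (11.2 − 1.37) / 7.33 = 1.34 mA.

I_D = 1.34 mA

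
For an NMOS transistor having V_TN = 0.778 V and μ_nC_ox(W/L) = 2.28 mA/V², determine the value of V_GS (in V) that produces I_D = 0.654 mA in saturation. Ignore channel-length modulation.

In saturation I_D = ½ k_n (V_GS − V_TN)², so V_GS − V_TN = √(2 I_D / k_n) = √(2 × 0.654 / 2.28) = 0.757 V.
V_GS = 0.778 + 0.757 = 1.54 V.

V_GS = 1.54 V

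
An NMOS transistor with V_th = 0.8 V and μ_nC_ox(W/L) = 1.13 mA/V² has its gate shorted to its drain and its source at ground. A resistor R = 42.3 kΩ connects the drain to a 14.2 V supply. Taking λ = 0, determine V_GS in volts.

With gate tied to drain, V_GS = V_DS ≥ V_GS − V_th, so the device is in saturation.
KCL at the drain: ½ k_n (V_GS − V_th)² = (V_DD − V_GS)/R.
Let x = V_GS − 0.8. Then 23.9 x² + x − 13.4 = 0, giving x = 0.728 V (positive root), so V_GS = 1.53 V.
I_D = (V_DD − V_GS)/R = (14.2 − 1.53) / 42.3 = 0.3 mA.

V_GS = 1.53 V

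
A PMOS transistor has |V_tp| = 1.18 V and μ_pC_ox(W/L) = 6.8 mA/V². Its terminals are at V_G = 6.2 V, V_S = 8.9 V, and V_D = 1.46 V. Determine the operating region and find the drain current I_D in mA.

Saturation; I_D = 7.86 mA

V_SG = V_S − V_G = 8.9 − 6.2 = 2.7 V; V_SD = V_S − V_D = 8.9 − 1.46 = 7.44 V.
V_ov = V_SG − |V_tp| = 2.7 − 1.18 = 1.52 V.
Since V_SD = 7.44 V ≥ V_ov = 1.52 V, the device is in saturation.
I_D = ½ k_p V_ov² = 0.5 × 6.8 × 1.52² = 7.86 mA.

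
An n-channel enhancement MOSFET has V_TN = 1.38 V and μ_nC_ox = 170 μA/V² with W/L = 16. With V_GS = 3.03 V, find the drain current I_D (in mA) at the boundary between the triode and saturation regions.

At the boundary V_DS = V_ov = V_GS − V_TN = 3.03 − 1.38 = 1.65 V.
k_n = μ_nC_ox · (W/L) = 2.72 mA/V².
I_D = ½ k_n V_ov² = 0.5 × 2.72 × 1.65² = 3.7 mA.

I_D = 3.70 mA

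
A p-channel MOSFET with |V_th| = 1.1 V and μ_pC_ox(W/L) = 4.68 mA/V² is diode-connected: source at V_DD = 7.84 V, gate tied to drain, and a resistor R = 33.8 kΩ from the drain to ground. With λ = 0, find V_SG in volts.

V_SG = 1.39 V

With gate tied to drain, V_SG = V_SD ≥ V_SG − |V_th|, so the device is in saturation.
KCL at the drain: ½ k_p (V_SG − |V_th|)² = (V_DD − V_SG)/R.
Let x = V_SG − 1.1. Then 79.1 x² + x − 6.74 = 0, giving x = 0.286 V (positive root), so V_SG = 1.39 V.
I_D = (V_DD − V_SG)/R = (7.84 − 1.39) / 33.8 = 0.191 mA.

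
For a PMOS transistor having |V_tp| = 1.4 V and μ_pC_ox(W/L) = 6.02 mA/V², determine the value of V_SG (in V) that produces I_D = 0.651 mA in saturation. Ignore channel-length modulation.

In saturation I_D = ½ k_p (V_SG − |V_tp|)², so V_SG − |V_tp| = √(2 I_D / k_p) = √(2 × 0.651 / 6.02) = 0.465 V.
V_SG = 1.4 + 0.465 = 1.87 V.

V_SG = 1.87 V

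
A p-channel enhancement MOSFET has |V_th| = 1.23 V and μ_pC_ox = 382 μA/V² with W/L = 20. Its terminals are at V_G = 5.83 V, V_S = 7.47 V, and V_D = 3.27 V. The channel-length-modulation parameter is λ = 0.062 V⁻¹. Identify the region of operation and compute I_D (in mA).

Saturation; I_D = 0.809 mA

V_SG = V_S − V_G = 7.47 − 5.83 = 1.64 V; V_SD = V_S − V_D = 7.47 − 3.27 = 4.2 V.
k_p = μ_pC_ox · (W/L) = 7.64 mA/V².
V_ov = V_SG − |V_th| = 1.64 − 1.23 = 0.41 V.
Since V_SD = 4.2 V ≥ V_ov = 0.41 V, the device is in saturation.
I_D = ½ k_p V_ov² (1 + λ V_SD) = 0.5 × 7.64 × 0.41² × (1 + 0.062 × 4.2) = 0.809 mA.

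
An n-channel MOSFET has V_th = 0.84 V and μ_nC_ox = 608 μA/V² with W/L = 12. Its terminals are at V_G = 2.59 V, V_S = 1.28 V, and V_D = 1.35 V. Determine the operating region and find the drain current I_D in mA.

Triode; I_D = 0.222 mA

V_GS = V_G − V_S = 2.59 − 1.28 = 1.31 V; V_DS = V_D − V_S = 1.35 − 1.28 = 0.07 V.
k_n = μ_nC_ox · (W/L) = 7.296 mA/V².
V_ov = V_GS − V_th = 1.31 − 0.84 = 0.47 V.
Since V_DS = 0.07 V < V_ov = 0.47 V, the device is in the triode region.
I_D = k_n [V_ov · V_DS − ½ V_DS²] = 7.296 × [0.47 × 0.07 − 0.5 × 0.07²] = 0.222 mA.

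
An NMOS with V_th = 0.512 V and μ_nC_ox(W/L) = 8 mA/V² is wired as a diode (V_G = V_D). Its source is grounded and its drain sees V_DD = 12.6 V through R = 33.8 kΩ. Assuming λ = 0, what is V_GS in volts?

V_GS = 0.807 V

With gate tied to drain, V_GS = V_DS ≥ V_GS − V_th, so the device is in saturation.
KCL at the drain: ½ k_n (V_GS − V_th)² = (V_DD − V_GS)/R.
Let x = V_GS − 0.512. Then 135 x² + x − 12.09 = 0, giving x = 0.295 V (positive root), so V_GS = 0.807 V.
I_D = (V_DD − V_GS)/R = (12.6 − 0.807) / 33.8 = 0.349 mA.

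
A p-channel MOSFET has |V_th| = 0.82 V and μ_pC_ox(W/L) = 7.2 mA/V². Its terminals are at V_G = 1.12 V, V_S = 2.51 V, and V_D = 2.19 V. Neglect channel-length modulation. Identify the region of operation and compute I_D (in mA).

Triode; I_D = 0.945 mA

V_SG = V_S − V_G = 2.51 − 1.12 = 1.39 V; V_SD = V_S − V_D = 2.51 − 2.19 = 0.32 V.
V_ov = V_SG − |V_th| = 1.39 − 0.82 = 0.57 V.
Since V_SD = 0.32 V < V_ov = 0.57 V, the device is in the triode region.
I_D = k_p [V_ov · V_SD − ½ V_SD²] = 7.2 × [0.57 × 0.32 − 0.5 × 0.32²] = 0.945 mA.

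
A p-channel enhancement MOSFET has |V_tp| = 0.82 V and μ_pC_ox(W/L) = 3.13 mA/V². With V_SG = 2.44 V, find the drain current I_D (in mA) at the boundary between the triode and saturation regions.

At the boundary V_SD = V_ov = V_SG − |V_tp| = 2.44 − 0.82 = 1.62 V.
I_D = ½ k_p V_ov² = 0.5 × 3.13 × 1.62² = 4.11 mA.

I_D = 4.11 mA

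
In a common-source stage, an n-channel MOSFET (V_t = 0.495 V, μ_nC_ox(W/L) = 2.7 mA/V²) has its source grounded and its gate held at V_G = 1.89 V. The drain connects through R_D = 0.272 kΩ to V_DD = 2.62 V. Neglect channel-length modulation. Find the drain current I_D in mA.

V_GS = V_G = 1.89 V, so V_ov = 1.89 − 0.495 = 1.4 V.
Assume saturation: I_D = ½ k_n V_ov² = 0.5 × 2.7 × 1.4² = 2.63 mA, giving V_DS = V_DD − I_D R_D = 2.62 − 2.63 × 0.272 = 1.91 V.
V_DS = 1.91 V ≥ V_ov = 1.4 V, confirming saturation.

I_D = 2.63 mA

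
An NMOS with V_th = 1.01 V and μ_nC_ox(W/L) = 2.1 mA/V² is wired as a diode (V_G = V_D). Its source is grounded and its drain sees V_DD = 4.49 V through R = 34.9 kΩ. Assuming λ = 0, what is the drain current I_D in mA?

I_D = 0.0913 mA

With gate tied to drain, V_GS = V_DS ≥ V_GS − V_th, so the device is in saturation.
KCL at the drain: ½ k_n (V_GS − V_th)² = (V_DD − V_GS)/R.
Let x = V_GS − 1.01. Then 36.6 x² + x − 3.48 = 0, giving x = 0.295 V (positive root), so V_GS = 1.3 V.
I_D = (V_DD − V_GS)/R = (4.49 − 1.3) / 34.9 = 0.0913 mA.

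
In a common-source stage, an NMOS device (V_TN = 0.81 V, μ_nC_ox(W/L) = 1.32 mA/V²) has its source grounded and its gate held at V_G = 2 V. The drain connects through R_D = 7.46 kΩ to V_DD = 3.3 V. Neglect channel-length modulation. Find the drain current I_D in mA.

V_GS = V_G = 2 V, so V_ov = 2 − 0.81 = 1.19 V.
Assume saturation: I_D = ½ k_n V_ov² = 0.5 × 1.32 × 1.19² = 0.935 mA, giving V_DS = V_DD − I_D R_D = 3.3 − 0.935 × 7.46 = -3.67 V.
But -3.67 V < V_ov = 1.19 V, so the device is actually in triode.
In triode I_D = k_n[V_ov V_DS − ½ V_DS²] and I_D = (V_DD − V_DS)/R_D. Equating: 4.92 V_DS² − 12.72 V_DS + 3.3 = 0, giving V_DS = 0.293 V (the root below V_ov).
I_D = (3.3 − 0.293) / 7.46 = 0.403 mA.

I_D = 0.403 mA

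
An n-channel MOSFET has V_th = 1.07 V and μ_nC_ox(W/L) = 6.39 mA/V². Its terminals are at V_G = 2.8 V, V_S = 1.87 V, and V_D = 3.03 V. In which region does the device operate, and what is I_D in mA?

V_GS = V_G − V_S = 2.8 − 1.87 = 0.93 V; V_DS = V_D − V_S = 3.03 − 1.87 = 1.16 V.
V_GS = 0.93 V < V_th = 1.07 V, so the transistor is in cutoff.

Cutoff; I_D = 0 mA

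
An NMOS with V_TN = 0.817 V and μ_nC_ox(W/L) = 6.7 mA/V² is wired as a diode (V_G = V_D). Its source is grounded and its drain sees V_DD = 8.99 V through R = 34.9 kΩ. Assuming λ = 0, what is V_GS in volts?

V_GS = 1.08 V

With gate tied to drain, V_GS = V_DS ≥ V_GS − V_TN, so the device is in saturation.
KCL at the drain: ½ k_n (V_GS − V_TN)² = (V_DD − V_GS)/R.
Let x = V_GS − 0.817. Then 117 x² + x − 8.173 = 0, giving x = 0.26 V (positive root), so V_GS = 1.08 V.
I_D = (V_DD − V_GS)/R = (8.99 − 1.08) / 34.9 = 0.227 mA.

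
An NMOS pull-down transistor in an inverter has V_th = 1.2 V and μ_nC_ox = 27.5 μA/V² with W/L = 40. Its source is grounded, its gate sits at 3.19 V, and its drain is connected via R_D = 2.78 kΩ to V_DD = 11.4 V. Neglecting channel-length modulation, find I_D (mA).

I_D = 2.18 mA

V_GS = V_G = 3.19 V, so V_ov = 3.19 − 1.2 = 1.99 V.
k_n = μ_nC_ox · (W/L) = 1.1 mA/V².
Assume saturation: I_D = ½ k_n V_ov² = 0.5 × 1.1 × 1.99² = 2.18 mA, giving V_DS = V_DD − I_D R_D = 11.4 − 2.18 × 2.78 = 5.35 V.
V_DS = 5.35 V ≥ V_ov = 1.99 V, confirming saturation.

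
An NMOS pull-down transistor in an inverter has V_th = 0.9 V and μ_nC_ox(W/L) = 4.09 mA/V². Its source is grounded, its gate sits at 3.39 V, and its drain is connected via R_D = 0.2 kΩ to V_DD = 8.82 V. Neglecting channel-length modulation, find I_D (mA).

V_GS = V_G = 3.39 V, so V_ov = 3.39 − 0.9 = 2.49 V.
Assume saturation: I_D = ½ k_n V_ov² = 0.5 × 4.09 × 2.49² = 12.7 mA, giving V_DS = V_DD − I_D R_D = 8.82 − 12.7 × 0.2 = 6.28 V.
V_DS = 6.28 V ≥ V_ov = 2.49 V, confirming saturation.

I_D = 12.7 mA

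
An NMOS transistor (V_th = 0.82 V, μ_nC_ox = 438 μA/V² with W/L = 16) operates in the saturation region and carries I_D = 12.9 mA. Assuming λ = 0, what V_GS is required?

V_GS = 2.74 V

k_n = μ_nC_ox · (W/L) = 7.008 mA/V².
In saturation I_D = ½ k_n (V_GS − V_th)², so V_GS − V_th = √(2 I_D / k_n) = √(2 × 12.9 / 7.008) = 1.92 V.
V_GS = 0.82 + 1.92 = 2.74 V.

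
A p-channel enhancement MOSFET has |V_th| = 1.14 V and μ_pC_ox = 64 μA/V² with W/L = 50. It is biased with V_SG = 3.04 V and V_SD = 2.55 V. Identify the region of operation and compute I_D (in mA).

Saturation; I_D = 5.78 mA

k_p = μ_pC_ox · (W/L) = 3.2 mA/V².
V_ov = V_SG − |V_th| = 3.04 − 1.14 = 1.9 V.
Since V_SD = 2.55 V ≥ V_ov = 1.9 V, the device is in saturation.
I_D = ½ k_p V_ov² = 0.5 × 3.2 × 1.9² = 5.78 mA.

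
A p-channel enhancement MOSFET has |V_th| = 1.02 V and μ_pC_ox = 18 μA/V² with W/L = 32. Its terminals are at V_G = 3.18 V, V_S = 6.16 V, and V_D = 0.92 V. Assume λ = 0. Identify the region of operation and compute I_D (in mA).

Saturation; I_D = 1.11 mA

V_SG = V_S − V_G = 6.16 − 3.18 = 2.98 V; V_SD = V_S − V_D = 6.16 − 0.92 = 5.24 V.
k_p = μ_pC_ox · (W/L) = 0.576 mA/V².
V_ov = V_SG − |V_th| = 2.98 − 1.02 = 1.96 V.
Since V_SD = 5.24 V ≥ V_ov = 1.96 V, the device is in saturation.
I_D = ½ k_p V_ov² = 0.5 × 0.576 × 1.96² = 1.11 mA.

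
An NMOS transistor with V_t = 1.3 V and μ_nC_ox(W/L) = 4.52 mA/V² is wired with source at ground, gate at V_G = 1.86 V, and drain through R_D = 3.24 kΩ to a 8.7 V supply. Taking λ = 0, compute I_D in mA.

V_GS = V_G = 1.86 V, so V_ov = 1.86 − 1.3 = 0.56 V.
Assume saturation: I_D = ½ k_n V_ov² = 0.5 × 4.52 × 0.56² = 0.709 mA, giving V_DS = V_DD − I_D R_D = 8.7 − 0.709 × 3.24 = 6.4 V.
V_DS = 6.4 V ≥ V_ov = 0.56 V, confirming saturation.

I_D = 0.709 mA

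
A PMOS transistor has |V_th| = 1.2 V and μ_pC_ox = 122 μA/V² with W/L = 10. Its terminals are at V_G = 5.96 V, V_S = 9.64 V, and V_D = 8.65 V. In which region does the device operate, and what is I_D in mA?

V_SG = V_S − V_G = 9.64 − 5.96 = 3.68 V; V_SD = V_S − V_D = 9.64 − 8.65 = 0.99 V.
k_p = μ_pC_ox · (W/L) = 1.22 mA/V².
V_ov = V_SG − |V_th| = 3.68 − 1.2 = 2.48 V.
Since V_SD = 0.99 V < V_ov = 2.48 V, the device is in the triode region.
I_D = k_p [V_ov · V_SD − ½ V_SD²] = 1.22 × [2.48 × 0.99 − 0.5 × 0.99²] = 2.4 mA.

Triode; I_D = 2.40 mA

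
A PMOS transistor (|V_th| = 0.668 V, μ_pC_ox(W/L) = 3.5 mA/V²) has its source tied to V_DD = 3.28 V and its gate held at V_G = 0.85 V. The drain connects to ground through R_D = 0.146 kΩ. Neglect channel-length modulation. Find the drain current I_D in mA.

V_SG = V_DD − V_G = 3.28 − 0.85 = 2.43 V, so V_ov = 2.43 − 0.668 = 1.76 V.
Assume saturation: I_D = ½ k_p V_ov² = 0.5 × 3.5 × 1.76² = 5.43 mA, giving V_SD = V_DD − I_D R_D = 3.28 − 5.43 × 0.146 = 2.49 V.
V_SD = 2.49 V ≥ V_ov = 1.76 V, confirming saturation.

I_D = 5.43 mA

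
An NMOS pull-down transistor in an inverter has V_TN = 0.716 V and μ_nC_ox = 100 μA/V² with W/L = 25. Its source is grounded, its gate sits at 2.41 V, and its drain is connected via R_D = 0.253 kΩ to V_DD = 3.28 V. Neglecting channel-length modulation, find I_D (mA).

V_GS = V_G = 2.41 V, so V_ov = 2.41 − 0.716 = 1.69 V.
k_n = μ_nC_ox · (W/L) = 2.5 mA/V².
Assume saturation: I_D = ½ k_n V_ov² = 0.5 × 2.5 × 1.69² = 3.59 mA, giving V_DS = V_DD − I_D R_D = 3.28 − 3.59 × 0.253 = 2.37 V.
V_DS = 2.37 V ≥ V_ov = 1.69 V, confirming saturation.

I_D = 3.59 mA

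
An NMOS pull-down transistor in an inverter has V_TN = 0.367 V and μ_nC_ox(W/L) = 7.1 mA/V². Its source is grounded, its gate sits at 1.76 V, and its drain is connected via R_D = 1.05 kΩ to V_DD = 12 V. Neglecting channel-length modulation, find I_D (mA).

V_GS = V_G = 1.76 V, so V_ov = 1.76 − 0.367 = 1.39 V.
Assume saturation: I_D = ½ k_n V_ov² = 0.5 × 7.1 × 1.39² = 6.89 mA, giving V_DS = V_DD − I_D R_D = 12 − 6.89 × 1.05 = 4.77 V.
V_DS = 4.77 V ≥ V_ov = 1.39 V, confirming saturation.

I_D = 6.89 mA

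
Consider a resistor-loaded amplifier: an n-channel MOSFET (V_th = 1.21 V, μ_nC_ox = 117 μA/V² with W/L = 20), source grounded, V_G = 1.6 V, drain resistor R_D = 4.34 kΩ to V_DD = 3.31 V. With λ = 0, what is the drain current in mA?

I_D = 0.178 mA

V_GS = V_G = 1.6 V, so V_ov = 1.6 − 1.21 = 0.39 V.
k_n = μ_nC_ox · (W/L) = 2.34 mA/V².
Assume saturation: I_D = ½ k_n V_ov² = 0.5 × 2.34 × 0.39² = 0.178 mA, giving V_DS = V_DD − I_D R_D = 3.31 − 0.178 × 4.34 = 2.54 V.
V_DS = 2.54 V ≥ V_ov = 0.39 V, confirming saturation.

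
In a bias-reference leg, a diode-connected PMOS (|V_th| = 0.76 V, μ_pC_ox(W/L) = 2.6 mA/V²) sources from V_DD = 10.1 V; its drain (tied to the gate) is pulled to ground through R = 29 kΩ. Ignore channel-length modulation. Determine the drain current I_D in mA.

With gate tied to drain, V_SG = V_SD ≥ V_SG − |V_th|, so the device is in saturation.
KCL at the drain: ½ k_p (V_SG − |V_th|)² = (V_DD − V_SG)/R.
Let x = V_SG − 0.76. Then 37.7 x² + x − 9.34 = 0, giving x = 0.485 V (positive root), so V_SG = 1.24 V.
I_D = (V_DD − V_SG)/R = (10.1 − 1.24) / 29 = 0.305 mA.

I_D = 0.305 mA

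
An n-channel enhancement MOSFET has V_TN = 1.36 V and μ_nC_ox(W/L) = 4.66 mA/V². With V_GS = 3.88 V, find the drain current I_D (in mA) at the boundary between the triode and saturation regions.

At the boundary V_DS = V_ov = V_GS − V_TN = 3.88 − 1.36 = 2.52 V.
I_D = ½ k_n V_ov² = 0.5 × 4.66 × 2.52² = 14.8 mA.

I_D = 14.8 mA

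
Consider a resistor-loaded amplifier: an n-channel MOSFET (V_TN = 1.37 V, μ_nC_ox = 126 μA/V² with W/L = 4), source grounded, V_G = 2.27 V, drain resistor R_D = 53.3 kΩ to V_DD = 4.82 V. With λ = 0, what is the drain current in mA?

I_D = 0.0864 mA

V_GS = V_G = 2.27 V, so V_ov = 2.27 − 1.37 = 0.9 V.
k_n = μ_nC_ox · (W/L) = 0.504 mA/V².
Assume saturation: I_D = ½ k_n V_ov² = 0.5 × 0.504 × 0.9² = 0.204 mA, giving V_DS = V_DD − I_D R_D = 4.82 − 0.204 × 53.3 = -6.06 V.
But -6.06 V < V_ov = 0.9 V, so the device is actually in triode.
In triode I_D = k_n[V_ov V_DS − ½ V_DS²] and I_D = (V_DD − V_DS)/R_D. Equating: 13.4 V_DS² − 25.18 V_DS + 4.82 = 0, giving V_DS = 0.216 V (the root below V_ov).
I_D = (4.82 − 0.216) / 53.3 = 0.0864 mA.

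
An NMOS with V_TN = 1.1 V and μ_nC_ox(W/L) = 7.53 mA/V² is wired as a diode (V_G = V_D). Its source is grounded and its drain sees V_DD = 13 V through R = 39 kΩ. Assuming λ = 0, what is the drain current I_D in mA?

I_D = 0.298 mA

With gate tied to drain, V_GS = V_DS ≥ V_GS − V_TN, so the device is in saturation.
KCL at the drain: ½ k_n (V_GS − V_TN)² = (V_DD − V_GS)/R.
Let x = V_GS − 1.1. Then 147 x² + x − 11.9 = 0, giving x = 0.281 V (positive root), so V_GS = 1.38 V.
I_D = (V_DD − V_GS)/R = (13 − 1.38) / 39 = 0.298 mA.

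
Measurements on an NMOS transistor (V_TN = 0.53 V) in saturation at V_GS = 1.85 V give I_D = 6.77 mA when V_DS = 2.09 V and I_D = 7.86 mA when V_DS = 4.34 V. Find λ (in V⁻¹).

With V_GS fixed, I_D ∝ (1 + λ V_DS) in saturation, so I_D2/I_D1 = (1 + λ V_DS2)/(1 + λ V_DS1).
7.86/6.77 = 1.161 = (1 + 4.34 λ)/(1 + 2.09 λ).
Solving: λ (I_D1 V_DS2 − I_D2 V_DS1) = I_D2 − I_D1, so λ = (7.86 − 6.77) / (6.77 × 4.34 − 7.86 × 2.09) = 1.09 / 13 = 0.0841 V⁻¹.

λ = 0.0841 V⁻¹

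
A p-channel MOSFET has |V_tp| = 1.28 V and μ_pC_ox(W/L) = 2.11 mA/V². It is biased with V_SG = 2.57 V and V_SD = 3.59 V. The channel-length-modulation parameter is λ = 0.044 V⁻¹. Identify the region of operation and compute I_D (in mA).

V_ov = V_SG − |V_tp| = 2.57 − 1.28 = 1.29 V.
Since V_SD = 3.59 V ≥ V_ov = 1.29 V, the device is in saturation.
I_D = ½ k_p V_ov² (1 + λ V_SD) = 0.5 × 2.11 × 1.29² × (1 + 0.044 × 3.59) = 2.03 mA.

Saturation; I_D = 2.03 mA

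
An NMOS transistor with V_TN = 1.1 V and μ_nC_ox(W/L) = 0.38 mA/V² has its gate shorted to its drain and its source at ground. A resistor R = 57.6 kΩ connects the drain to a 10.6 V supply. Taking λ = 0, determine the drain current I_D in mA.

I_D = 0.150 mA

With gate tied to drain, V_GS = V_DS ≥ V_GS − V_TN, so the device is in saturation.
KCL at the drain: ½ k_n (V_GS − V_TN)² = (V_DD − V_GS)/R.
Let x = V_GS − 1.1. Then 10.9 x² + x − 9.5 = 0, giving x = 0.887 V (positive root), so V_GS = 1.99 V.
I_D = (V_DD − V_GS)/R = (10.6 − 1.99) / 57.6 = 0.15 mA.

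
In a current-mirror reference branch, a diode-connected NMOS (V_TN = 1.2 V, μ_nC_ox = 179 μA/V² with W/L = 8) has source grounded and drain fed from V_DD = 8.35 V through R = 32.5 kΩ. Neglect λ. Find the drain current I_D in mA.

I_D = 0.204 mA

With gate tied to drain, V_GS = V_DS ≥ V_GS − V_TN, so the device is in saturation.
k_n = μ_nC_ox · (W/L) = 1.432 mA/V².
KCL at the drain: ½ k_n (V_GS − V_TN)² = (V_DD − V_GS)/R.
Let x = V_GS − 1.2. Then 23.3 x² + x − 7.15 = 0, giving x = 0.533 V (positive root), so V_GS = 1.73 V.
I_D = (V_DD − V_GS)/R = (8.35 − 1.73) / 32.5 = 0.204 mA.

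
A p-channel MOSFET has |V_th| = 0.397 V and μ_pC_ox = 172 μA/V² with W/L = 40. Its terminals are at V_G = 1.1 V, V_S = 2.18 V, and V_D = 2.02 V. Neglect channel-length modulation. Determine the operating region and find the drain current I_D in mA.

V_SG = V_S − V_G = 2.18 − 1.1 = 1.08 V; V_SD = V_S − V_D = 2.18 − 2.02 = 0.16 V.
k_p = μ_pC_ox · (W/L) = 6.88 mA/V².
V_ov = V_SG − |V_th| = 1.08 − 0.397 = 0.683 V.
Since V_SD = 0.16 V < V_ov = 0.683 V, the device is in the triode region.
I_D = k_p [V_ov · V_SD − ½ V_SD²] = 6.88 × [0.683 × 0.16 − 0.5 × 0.16²] = 0.664 mA.

Triode; I_D = 0.664 mA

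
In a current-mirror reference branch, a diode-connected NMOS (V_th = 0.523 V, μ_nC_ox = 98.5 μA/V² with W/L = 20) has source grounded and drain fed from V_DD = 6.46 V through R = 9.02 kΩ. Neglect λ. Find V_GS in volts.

With gate tied to drain, V_GS = V_DS ≥ V_GS − V_th, so the device is in saturation.
k_n = μ_nC_ox · (W/L) = 1.97 mA/V².
KCL at the drain: ½ k_n (V_GS − V_th)² = (V_DD − V_GS)/R.
Let x = V_GS − 0.523. Then 8.88 x² + x − 5.937 = 0, giving x = 0.763 V (positive root), so V_GS = 1.29 V.
I_D = (V_DD − V_GS)/R = (6.46 − 1.29) / 9.02 = 0.574 mA.

V_GS = 1.29 V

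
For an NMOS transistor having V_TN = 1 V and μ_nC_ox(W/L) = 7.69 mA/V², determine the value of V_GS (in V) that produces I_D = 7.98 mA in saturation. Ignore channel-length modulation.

V_GS = 2.44 V

In saturation I_D = ½ k_n (V_GS − V_TN)², so V_GS − V_TN = √(2 I_D / k_n) = √(2 × 7.98 / 7.69) = 1.44 V.
V_GS = 1 + 1.44 = 2.44 V.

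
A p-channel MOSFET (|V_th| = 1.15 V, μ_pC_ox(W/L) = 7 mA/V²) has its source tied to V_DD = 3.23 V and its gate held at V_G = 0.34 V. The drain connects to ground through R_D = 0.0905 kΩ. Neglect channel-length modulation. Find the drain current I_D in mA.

I_D = 10.6 mA

V_SG = V_DD − V_G = 3.23 − 0.34 = 2.89 V, so V_ov = 2.89 − 1.15 = 1.74 V.
Assume saturation: I_D = ½ k_p V_ov² = 0.5 × 7 × 1.74² = 10.6 mA, giving V_SD = V_DD − I_D R_D = 3.23 − 10.6 × 0.0905 = 2.27 V.
V_SD = 2.27 V ≥ V_ov = 1.74 V, confirming saturation.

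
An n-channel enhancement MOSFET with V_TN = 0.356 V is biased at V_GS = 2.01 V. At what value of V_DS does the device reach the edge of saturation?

The boundary between triode and saturation is V_DS = V_GS − V_TN = V_ov.
V_ov = 2.01 − 0.356 = 1.65 V.

V_DS,sat = 1.65 V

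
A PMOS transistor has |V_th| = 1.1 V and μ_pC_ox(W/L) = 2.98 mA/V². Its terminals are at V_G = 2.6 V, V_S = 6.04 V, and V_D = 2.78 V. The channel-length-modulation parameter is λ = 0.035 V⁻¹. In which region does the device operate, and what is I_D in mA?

Saturation; I_D = 9.09 mA

V_SG = V_S − V_G = 6.04 − 2.6 = 3.44 V; V_SD = V_S − V_D = 6.04 − 2.78 = 3.26 V.
V_ov = V_SG − |V_th| = 3.44 − 1.1 = 2.34 V.
Since V_SD = 3.26 V ≥ V_ov = 2.34 V, the device is in saturation.
I_D = ½ k_p V_ov² (1 + λ V_SD) = 0.5 × 2.98 × 2.34² × (1 + 0.035 × 3.26) = 9.09 mA.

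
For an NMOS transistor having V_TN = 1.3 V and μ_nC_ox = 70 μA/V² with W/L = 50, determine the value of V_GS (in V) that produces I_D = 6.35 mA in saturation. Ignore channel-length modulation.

k_n = μ_nC_ox · (W/L) = 3.5 mA/V².
In saturation I_D = ½ k_n (V_GS − V_TN)², so V_GS − V_TN = √(2 I_D / k_n) = √(2 × 6.35 / 3.5) = 1.9 V.
V_GS = 1.3 + 1.9 = 3.2 V.

V_GS = 3.20 V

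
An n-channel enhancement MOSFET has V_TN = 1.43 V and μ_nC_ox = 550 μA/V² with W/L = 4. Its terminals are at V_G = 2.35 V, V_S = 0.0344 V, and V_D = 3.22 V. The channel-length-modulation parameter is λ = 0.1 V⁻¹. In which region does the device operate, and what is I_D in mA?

Saturation; I_D = 1.14 mA

V_GS = V_G − V_S = 2.35 − 0.0344 = 2.32 V; V_DS = V_D − V_S = 3.22 − 0.0344 = 3.19 V.
k_n = μ_nC_ox · (W/L) = 2.2 mA/V².
V_ov = V_GS − V_TN = 2.32 − 1.43 = 0.886 V.
Since V_DS = 3.19 V ≥ V_ov = 0.886 V, the device is in saturation.
I_D = ½ k_n V_ov² (1 + λ V_DS) = 0.5 × 2.2 × 0.886² × (1 + 0.1 × 3.19) = 1.14 mA.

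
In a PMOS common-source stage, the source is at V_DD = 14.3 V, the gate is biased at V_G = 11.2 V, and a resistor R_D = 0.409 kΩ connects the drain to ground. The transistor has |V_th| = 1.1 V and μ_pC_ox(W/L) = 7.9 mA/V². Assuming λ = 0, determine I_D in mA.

I_D = 15.8 mA

V_SG = V_DD − V_G = 14.3 − 11.2 = 3.1 V, so V_ov = 3.1 − 1.1 = 2 V.
Assume saturation: I_D = ½ k_p V_ov² = 0.5 × 7.9 × 2² = 15.8 mA, giving V_SD = V_DD − I_D R_D = 14.3 − 15.8 × 0.409 = 7.84 V.
V_SD = 7.84 V ≥ V_ov = 2 V, confirming saturation.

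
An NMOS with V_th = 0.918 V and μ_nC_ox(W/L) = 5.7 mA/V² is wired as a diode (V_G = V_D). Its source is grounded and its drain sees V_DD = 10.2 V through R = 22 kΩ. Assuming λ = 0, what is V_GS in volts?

V_GS = 1.29 V

With gate tied to drain, V_GS = V_DS ≥ V_GS − V_th, so the device is in saturation.
KCL at the drain: ½ k_n (V_GS − V_th)² = (V_DD − V_GS)/R.
Let x = V_GS − 0.918. Then 62.7 x² + x − 9.282 = 0, giving x = 0.377 V (positive root), so V_GS = 1.29 V.
I_D = (V_DD − V_GS)/R = (10.2 − 1.29) / 22 = 0.405 mA.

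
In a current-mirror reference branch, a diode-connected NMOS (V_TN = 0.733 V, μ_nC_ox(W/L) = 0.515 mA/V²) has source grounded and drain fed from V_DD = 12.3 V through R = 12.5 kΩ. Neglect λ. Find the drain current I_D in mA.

I_D = 0.786 mA

With gate tied to drain, V_GS = V_DS ≥ V_GS − V_TN, so the device is in saturation.
KCL at the drain: ½ k_n (V_GS − V_TN)² = (V_DD − V_GS)/R.
Let x = V_GS − 0.733. Then 3.22 x² + x − 11.57 = 0, giving x = 1.75 V (positive root), so V_GS = 2.48 V.
I_D = (V_DD − V_GS)/R = (12.3 − 2.48) / 12.5 = 0.786 mA.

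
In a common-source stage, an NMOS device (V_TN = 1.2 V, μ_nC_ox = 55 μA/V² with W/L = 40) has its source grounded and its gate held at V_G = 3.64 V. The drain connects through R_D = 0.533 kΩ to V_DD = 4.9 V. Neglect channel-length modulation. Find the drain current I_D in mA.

V_GS = V_G = 3.64 V, so V_ov = 3.64 − 1.2 = 2.44 V.
k_n = μ_nC_ox · (W/L) = 2.2 mA/V².
Assume saturation: I_D = ½ k_n V_ov² = 0.5 × 2.2 × 2.44² = 6.55 mA, giving V_DS = V_DD − I_D R_D = 4.9 − 6.55 × 0.533 = 1.41 V.
But 1.41 V < V_ov = 2.44 V, so the device is actually in triode.
In triode I_D = k_n[V_ov V_DS − ½ V_DS²] and I_D = (V_DD − V_DS)/R_D. Equating: 0.586 V_DS² − 3.861 V_DS + 4.9 = 0, giving V_DS = 1.72 V (the root below V_ov).
I_D = (4.9 − 1.72) / 0.533 = 5.97 mA.

I_D = 5.97 mA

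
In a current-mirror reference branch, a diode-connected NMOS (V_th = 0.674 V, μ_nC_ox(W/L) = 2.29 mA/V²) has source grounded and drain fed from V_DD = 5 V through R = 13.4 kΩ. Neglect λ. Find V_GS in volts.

V_GS = 1.17 V

With gate tied to drain, V_GS = V_DS ≥ V_GS − V_th, so the device is in saturation.
KCL at the drain: ½ k_n (V_GS − V_th)² = (V_DD − V_GS)/R.
Let x = V_GS − 0.674. Then 15.3 x² + x − 4.326 = 0, giving x = 0.499 V (positive root), so V_GS = 1.17 V.
I_D = (V_DD − V_GS)/R = (5 − 1.17) / 13.4 = 0.286 mA.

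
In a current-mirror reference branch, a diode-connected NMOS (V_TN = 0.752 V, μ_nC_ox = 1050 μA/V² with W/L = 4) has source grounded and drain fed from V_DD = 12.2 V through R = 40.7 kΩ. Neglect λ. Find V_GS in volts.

With gate tied to drain, V_GS = V_DS ≥ V_GS − V_TN, so the device is in saturation.
k_n = μ_nC_ox · (W/L) = 4.2 mA/V².
KCL at the drain: ½ k_n (V_GS − V_TN)² = (V_DD − V_GS)/R.
Let x = V_GS − 0.752. Then 85.5 x² + x − 11.45 = 0, giving x = 0.36 V (positive root), so V_GS = 1.11 V.
I_D = (V_DD − V_GS)/R = (12.2 − 1.11) / 40.7 = 0.272 mA.

V_GS = 1.11 V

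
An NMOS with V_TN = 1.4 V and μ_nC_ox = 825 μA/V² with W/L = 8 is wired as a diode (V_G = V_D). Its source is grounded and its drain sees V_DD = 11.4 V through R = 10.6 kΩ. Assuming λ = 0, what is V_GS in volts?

V_GS = 1.92 V

With gate tied to drain, V_GS = V_DS ≥ V_GS − V_TN, so the device is in saturation.
k_n = μ_nC_ox · (W/L) = 6.6 mA/V².
KCL at the drain: ½ k_n (V_GS − V_TN)² = (V_DD − V_GS)/R.
Let x = V_GS − 1.4. Then 35 x² + x − 10 = 0, giving x = 0.521 V (positive root), so V_GS = 1.92 V.
I_D = (V_DD − V_GS)/R = (11.4 − 1.92) / 10.6 = 0.894 mA.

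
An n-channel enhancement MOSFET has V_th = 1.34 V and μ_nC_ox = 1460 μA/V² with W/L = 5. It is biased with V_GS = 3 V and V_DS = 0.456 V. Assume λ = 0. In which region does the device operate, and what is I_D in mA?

Triode; I_D = 4.77 mA

k_n = μ_nC_ox · (W/L) = 7.3 mA/V².
V_ov = V_GS − V_th = 3 − 1.34 = 1.66 V.
Since V_DS = 0.456 V < V_ov = 1.66 V, the device is in the triode region.
I_D = k_n [V_ov · V_DS − ½ V_DS²] = 7.3 × [1.66 × 0.456 − 0.5 × 0.456²] = 4.77 mA.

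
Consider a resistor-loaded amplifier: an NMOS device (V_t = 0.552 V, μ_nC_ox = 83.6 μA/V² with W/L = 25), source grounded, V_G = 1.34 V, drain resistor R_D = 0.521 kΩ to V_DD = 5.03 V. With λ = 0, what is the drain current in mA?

V_GS = V_G = 1.34 V, so V_ov = 1.34 − 0.552 = 0.788 V.
k_n = μ_nC_ox · (W/L) = 2.09 mA/V².
Assume saturation: I_D = ½ k_n V_ov² = 0.5 × 2.09 × 0.788² = 0.649 mA, giving V_DS = V_DD − I_D R_D = 5.03 − 0.649 × 0.521 = 4.69 V.
V_DS = 4.69 V ≥ V_ov = 0.788 V, confirming saturation.

I_D = 0.649 mA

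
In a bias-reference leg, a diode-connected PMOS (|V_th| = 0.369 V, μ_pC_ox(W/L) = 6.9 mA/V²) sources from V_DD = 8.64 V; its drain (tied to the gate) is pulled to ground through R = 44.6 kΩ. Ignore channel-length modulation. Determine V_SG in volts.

V_SG = 0.598 V

With gate tied to drain, V_SG = V_SD ≥ V_SG − |V_th|, so the device is in saturation.
KCL at the drain: ½ k_p (V_SG − |V_th|)² = (V_DD − V_SG)/R.
Let x = V_SG − 0.369. Then 154 x² + x − 8.271 = 0, giving x = 0.229 V (positive root), so V_SG = 0.598 V.
I_D = (V_DD − V_SG)/R = (8.64 − 0.598) / 44.6 = 0.18 mA.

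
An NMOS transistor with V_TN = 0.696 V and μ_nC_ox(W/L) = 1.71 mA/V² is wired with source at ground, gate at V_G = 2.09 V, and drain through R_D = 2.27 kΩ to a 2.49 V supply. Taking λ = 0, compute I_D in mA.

I_D = 0.899 mA

V_GS = V_G = 2.09 V, so V_ov = 2.09 − 0.696 = 1.39 V.
Assume saturation: I_D = ½ k_n V_ov² = 0.5 × 1.71 × 1.39² = 1.66 mA, giving V_DS = V_DD − I_D R_D = 2.49 − 1.66 × 2.27 = -1.28 V.
But -1.28 V < V_ov = 1.39 V, so the device is actually in triode.
In triode I_D = k_n[V_ov V_DS − ½ V_DS²] and I_D = (V_DD − V_DS)/R_D. Equating: 1.94 V_DS² − 6.411 V_DS + 2.49 = 0, giving V_DS = 0.45 V (the root below V_ov).
I_D = (2.49 − 0.45) / 2.27 = 0.899 mA.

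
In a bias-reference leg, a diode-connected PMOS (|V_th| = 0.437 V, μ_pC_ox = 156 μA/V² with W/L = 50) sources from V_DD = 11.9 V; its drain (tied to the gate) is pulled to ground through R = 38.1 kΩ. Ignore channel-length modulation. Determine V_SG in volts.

With gate tied to drain, V_SG = V_SD ≥ V_SG − |V_th|, so the device is in saturation.
k_p = μ_pC_ox · (W/L) = 7.8 mA/V².
KCL at the drain: ½ k_p (V_SG − |V_th|)² = (V_DD − V_SG)/R.
Let x = V_SG − 0.437. Then 149 x² + x − 11.46 = 0, giving x = 0.274 V (positive root), so V_SG = 0.711 V.
I_D = (V_DD − V_SG)/R = (11.9 − 0.711) / 38.1 = 0.294 mA.

V_SG = 0.711 V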